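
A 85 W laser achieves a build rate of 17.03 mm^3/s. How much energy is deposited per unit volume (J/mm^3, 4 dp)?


SE = 85 / 17.03 = 4.9912 J/mm^3


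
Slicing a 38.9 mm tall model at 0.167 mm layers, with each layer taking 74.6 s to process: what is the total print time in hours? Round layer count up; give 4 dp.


Layers = ceil(38.9/0.167) = 233
t = 233 * 74.6 / 3600 = 4.8283 hrs


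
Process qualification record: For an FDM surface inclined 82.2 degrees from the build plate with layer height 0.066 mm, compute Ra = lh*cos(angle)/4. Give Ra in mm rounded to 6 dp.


Ra = 0.066 * cos(82.2) / 4 = 0.002239 mm


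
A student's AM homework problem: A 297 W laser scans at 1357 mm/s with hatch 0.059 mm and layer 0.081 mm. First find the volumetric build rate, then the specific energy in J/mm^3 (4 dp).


Build rate = 1357 * 0.059 * 0.081 = 6.485103 mm^3/s
SE = 297 / 6.485103 = 45.7973 J/mm^3


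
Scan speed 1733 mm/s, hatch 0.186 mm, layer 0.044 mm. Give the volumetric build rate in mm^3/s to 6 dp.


Rate = 1733 * 0.186 * 0.044 = 14.182872 mm^3/s


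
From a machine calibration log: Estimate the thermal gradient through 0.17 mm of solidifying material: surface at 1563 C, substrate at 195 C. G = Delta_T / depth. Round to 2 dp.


G = (1563-195)/0.17 = 8047.06 C/mm


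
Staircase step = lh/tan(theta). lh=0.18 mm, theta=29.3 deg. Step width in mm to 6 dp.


step = 0.18 / tan(29.3) = 0.320756 mm


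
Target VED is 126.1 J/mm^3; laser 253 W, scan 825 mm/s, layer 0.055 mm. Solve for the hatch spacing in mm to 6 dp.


h = 253 / (126.1*825*0.055) = 0.044217 mm


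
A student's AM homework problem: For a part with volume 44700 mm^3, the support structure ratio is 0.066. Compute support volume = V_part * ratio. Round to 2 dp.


V_support = 44700 * 0.066 = 2950.2 mm^3


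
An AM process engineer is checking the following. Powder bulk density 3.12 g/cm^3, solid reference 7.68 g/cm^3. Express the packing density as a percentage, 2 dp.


Packing = (3.12/7.68)*100 = 40.63 %


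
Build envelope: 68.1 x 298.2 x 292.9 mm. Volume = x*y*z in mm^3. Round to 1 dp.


V = 68.1 * 298.2 * 292.9 = 5948043.3 mm^3


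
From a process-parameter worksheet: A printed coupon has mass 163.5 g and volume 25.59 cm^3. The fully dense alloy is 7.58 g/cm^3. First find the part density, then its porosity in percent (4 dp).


rho_part = 163.5 / 25.59 = 6.38921454 g/cm^3
Porosity = (1 - 6.38921454/7.58)*100 = 15.7096 %


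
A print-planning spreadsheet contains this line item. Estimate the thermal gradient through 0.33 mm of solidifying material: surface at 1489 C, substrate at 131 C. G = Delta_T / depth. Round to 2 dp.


G = (1489-131)/0.33 = 4115.15 C/mm


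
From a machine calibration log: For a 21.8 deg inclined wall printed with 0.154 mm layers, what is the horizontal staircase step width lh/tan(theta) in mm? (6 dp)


step = 0.154 / tan(21.8) = 0.385027 mm


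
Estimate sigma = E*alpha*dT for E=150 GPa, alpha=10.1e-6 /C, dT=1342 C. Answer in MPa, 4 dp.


sigma = 150*1000 * 10.1e-6 * 1342 = 2033.13 MPa


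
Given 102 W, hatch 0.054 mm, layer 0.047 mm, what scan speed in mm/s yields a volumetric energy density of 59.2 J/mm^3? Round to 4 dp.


v = 102 / (59.2*0.054*0.047) = 678.8704 mm/s


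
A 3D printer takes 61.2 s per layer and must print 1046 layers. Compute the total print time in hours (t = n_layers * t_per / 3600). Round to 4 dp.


t = 1046 * 61.2 / 3600 = 17.782 hrs


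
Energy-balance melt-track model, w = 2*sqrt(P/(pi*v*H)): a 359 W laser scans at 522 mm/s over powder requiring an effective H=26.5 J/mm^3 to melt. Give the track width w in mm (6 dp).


w = 2*sqrt(359/(pi*522*26.5)) = 0.181779 mm


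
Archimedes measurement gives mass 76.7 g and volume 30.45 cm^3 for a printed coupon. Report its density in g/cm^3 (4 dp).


rho = 76.7 / 30.45 = 2.5189 g/cm^3


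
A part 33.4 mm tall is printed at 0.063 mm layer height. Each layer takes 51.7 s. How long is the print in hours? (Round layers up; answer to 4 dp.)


Layers = ceil(33.4/0.063) = 531
t = 531 * 51.7 / 3600 = 7.6258 hrs


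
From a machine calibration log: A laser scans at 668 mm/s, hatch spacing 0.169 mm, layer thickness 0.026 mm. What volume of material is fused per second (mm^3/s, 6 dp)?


Rate = 668 * 0.169 * 0.026 = 2.935192 mm^3/s


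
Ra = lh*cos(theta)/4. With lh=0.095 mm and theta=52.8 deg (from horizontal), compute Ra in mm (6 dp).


Ra = 0.095 * cos(52.8) / 4 = 0.014359 mm


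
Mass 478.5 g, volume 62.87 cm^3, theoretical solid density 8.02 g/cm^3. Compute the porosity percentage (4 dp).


rho_part = 478.5 / 62.87 = 7.61094322 g/cm^3
Porosity = (1 - 7.61094322/8.02)*100 = 5.1005 %


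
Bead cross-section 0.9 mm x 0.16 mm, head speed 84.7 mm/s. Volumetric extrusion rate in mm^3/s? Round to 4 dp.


Rate = 0.9 * 0.16 * 84.7 = 12.1968 mm^3/s


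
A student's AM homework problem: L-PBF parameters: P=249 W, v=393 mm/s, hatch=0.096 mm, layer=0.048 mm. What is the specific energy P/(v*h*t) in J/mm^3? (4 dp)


Build rate = 393 * 0.096 * 0.048 = 1.810944 mm^3/s
SE = 249 / 1.810944 = 137.4973 J/mm^3


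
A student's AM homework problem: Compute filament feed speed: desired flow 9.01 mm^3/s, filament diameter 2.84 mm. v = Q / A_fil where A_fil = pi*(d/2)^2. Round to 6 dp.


A = pi*(2.84/2)^2 = 6.334707
v = 9.01 / 6.334707 = 1.422323 mm/s


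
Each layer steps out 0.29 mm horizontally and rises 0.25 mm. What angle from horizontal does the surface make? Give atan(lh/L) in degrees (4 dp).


angle = atan(0.25/0.29) = 40.7636 degrees


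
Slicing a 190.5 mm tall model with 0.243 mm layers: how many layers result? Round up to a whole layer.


Layers = ceil(190.5/0.243) = 784


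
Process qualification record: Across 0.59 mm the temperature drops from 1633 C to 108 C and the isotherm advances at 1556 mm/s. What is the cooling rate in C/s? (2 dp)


G = (1633-108)/0.59 = 2584.74576271 C/mm
CR = 2584.74576271 * 1556 = 4021864.41 C/s


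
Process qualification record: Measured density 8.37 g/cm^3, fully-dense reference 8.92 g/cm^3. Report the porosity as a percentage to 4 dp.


Porosity = (1-8.37/8.92)*100 = 6.1659 %


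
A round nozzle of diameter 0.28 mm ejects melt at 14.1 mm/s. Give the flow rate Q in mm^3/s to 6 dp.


A = pi*(0.28/2)^2 = 0.06157522 mm^2
Q = 0.06157522 * 14.1 = 0.868211 mm^3/s


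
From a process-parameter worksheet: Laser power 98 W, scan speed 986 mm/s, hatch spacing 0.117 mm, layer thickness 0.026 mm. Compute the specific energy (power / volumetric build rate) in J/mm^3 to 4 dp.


Build rate = 986 * 0.117 * 0.026 = 2.999412 mm^3/s
SE = 98 / 2.999412 = 32.6731 J/mm^3


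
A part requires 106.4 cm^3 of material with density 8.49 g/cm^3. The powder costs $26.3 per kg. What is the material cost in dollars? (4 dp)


Mass = 106.4*8.49/1000 = 0.903336 kg
Cost = 0.903336 * 26.3 = 23.7577 $


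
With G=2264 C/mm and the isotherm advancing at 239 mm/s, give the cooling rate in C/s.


CR = 2264 * 239 = 541096 C/s


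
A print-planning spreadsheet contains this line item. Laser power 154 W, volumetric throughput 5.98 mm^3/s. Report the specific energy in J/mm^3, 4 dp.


SE = 154 / 5.98 = 25.7525 J/mm^3


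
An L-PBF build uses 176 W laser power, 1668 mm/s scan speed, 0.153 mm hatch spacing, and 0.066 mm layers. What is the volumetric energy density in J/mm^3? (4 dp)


E = 176 / (1668*0.153*0.066) = 10.4492 J/mm^3


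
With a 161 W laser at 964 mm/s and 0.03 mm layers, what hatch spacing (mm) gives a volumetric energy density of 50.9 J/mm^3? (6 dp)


h = 161 / (50.9*964*0.03) = 0.109373 mm


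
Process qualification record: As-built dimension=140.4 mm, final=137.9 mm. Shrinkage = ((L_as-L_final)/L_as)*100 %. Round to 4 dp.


Shrinkage = ((140.4-137.9)/140.4)*100 = 1.7806 %


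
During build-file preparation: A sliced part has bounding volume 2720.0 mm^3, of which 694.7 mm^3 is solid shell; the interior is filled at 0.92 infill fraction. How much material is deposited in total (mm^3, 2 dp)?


V_infill = (2720.0 - 694.7) * 0.92 = 1863.28
V_total = 694.7 + 1863.28 = 2557.98 mm^3


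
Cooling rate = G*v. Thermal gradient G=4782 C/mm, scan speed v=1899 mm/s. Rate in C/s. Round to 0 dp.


CR = 4782 * 1899 = 9081018 C/s


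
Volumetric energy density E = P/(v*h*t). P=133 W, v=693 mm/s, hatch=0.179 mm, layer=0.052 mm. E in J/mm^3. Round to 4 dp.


E = 133 / (693*0.179*0.052) = 20.6187 J/mm^3


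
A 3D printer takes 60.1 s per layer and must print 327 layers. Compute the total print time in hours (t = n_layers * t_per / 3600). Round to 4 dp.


t = 327 * 60.1 / 3600 = 5.4591 hrs


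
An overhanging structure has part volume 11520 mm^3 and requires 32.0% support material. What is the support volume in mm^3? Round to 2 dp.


V_support = 11520 * 0.32 = 3686.4 mm^3


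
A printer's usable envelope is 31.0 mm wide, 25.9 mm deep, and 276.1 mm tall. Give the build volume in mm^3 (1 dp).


V = 31.0 * 25.9 * 276.1 = 221680.7 mm^3


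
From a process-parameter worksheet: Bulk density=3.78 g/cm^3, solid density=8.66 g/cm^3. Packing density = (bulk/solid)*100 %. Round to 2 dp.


Packing = (3.78/8.66)*100 = 43.65 %


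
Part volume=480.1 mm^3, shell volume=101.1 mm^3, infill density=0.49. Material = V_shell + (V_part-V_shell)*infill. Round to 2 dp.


V_infill = (480.1 - 101.1) * 0.49 = 185.71
V_total = 101.1 + 185.71 = 286.81 mm^3


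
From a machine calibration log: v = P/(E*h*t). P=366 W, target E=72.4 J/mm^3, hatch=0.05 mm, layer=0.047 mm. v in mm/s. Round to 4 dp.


v = 366 / (72.4*0.05*0.047) = 2151.1696 mm/s


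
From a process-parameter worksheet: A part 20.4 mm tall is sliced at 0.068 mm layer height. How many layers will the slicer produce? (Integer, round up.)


Layers = ceil(20.4/0.068) = 300


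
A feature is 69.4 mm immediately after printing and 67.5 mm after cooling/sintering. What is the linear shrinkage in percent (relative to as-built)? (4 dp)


Shrinkage = ((69.4-67.5)/69.4)*100 = 2.7378 %


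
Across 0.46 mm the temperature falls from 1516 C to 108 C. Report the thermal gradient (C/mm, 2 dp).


G = (1516-108)/0.46 = 3060.87 C/mm


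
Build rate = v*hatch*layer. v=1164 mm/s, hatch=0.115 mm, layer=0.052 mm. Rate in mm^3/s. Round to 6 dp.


Rate = 1164 * 0.115 * 0.052 = 6.96072 mm^3/s


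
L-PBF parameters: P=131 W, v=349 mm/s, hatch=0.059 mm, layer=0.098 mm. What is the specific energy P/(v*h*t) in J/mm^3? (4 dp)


Build rate = 349 * 0.059 * 0.098 = 2.017918 mm^3/s
SE = 131 / 2.017918 = 64.9184 J/mm^3


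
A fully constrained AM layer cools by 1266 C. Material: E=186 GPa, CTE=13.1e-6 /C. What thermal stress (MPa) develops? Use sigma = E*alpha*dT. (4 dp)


sigma = 186*1000 * 13.1e-6 * 1266 = 3084.7356 MPa


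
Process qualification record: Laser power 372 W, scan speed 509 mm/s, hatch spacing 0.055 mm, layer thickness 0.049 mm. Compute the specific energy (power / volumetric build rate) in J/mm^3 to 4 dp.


Build rate = 509 * 0.055 * 0.049 = 1.371755 mm^3/s
SE = 372 / 1.371755 = 271.1855 J/mm^3


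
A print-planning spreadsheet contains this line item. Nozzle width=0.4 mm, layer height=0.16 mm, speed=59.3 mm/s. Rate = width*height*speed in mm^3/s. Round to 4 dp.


Rate = 0.4 * 0.16 * 59.3 = 3.7952 mm^3/s


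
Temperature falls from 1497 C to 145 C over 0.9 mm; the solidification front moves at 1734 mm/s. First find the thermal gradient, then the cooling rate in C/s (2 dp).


G = (1497-145)/0.9 = 1502.22222222 C/mm
CR = 1502.22222222 * 1734 = 2604853.33 C/s


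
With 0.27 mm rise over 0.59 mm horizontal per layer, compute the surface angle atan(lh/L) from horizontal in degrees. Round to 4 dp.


angle = atan(0.27/0.59) = 24.5901 degrees


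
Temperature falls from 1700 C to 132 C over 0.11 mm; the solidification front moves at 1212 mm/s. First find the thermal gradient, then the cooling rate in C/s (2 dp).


G = (1700-132)/0.11 = 14254.54545455 C/mm
CR = 14254.54545455 * 1212 = 17276509.09 C/s


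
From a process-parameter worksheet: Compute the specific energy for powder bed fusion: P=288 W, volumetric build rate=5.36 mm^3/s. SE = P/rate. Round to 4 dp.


SE = 288 / 5.36 = 53.7313 J/mm^3


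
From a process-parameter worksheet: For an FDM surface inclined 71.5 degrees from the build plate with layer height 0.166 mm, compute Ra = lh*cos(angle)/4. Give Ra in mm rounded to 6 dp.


Ra = 0.166 * cos(71.5) / 4 = 0.013168 mm


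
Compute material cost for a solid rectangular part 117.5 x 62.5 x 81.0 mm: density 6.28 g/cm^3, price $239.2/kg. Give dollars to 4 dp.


V = 117.5 * 62.5 * 81.0 = 594843.75 mm^3 = 594.84375 cm^3
Mass = 594.84375 * 6.28 / 1000 = 3.73561875 kg
Cost = 3.73561875 * 239.2 = 893.56 $


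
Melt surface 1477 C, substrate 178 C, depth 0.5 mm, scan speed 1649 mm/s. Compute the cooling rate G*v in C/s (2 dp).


G = (1477-178)/0.5 = 2598.0 C/mm
CR = 2598.0 * 1649 = 4284102.0 C/s


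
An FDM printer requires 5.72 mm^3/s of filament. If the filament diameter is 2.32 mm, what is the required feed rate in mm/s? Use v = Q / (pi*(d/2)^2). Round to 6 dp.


A = pi*(2.32/2)^2 = 4.227327
v = 5.72 / 4.227327 = 1.353101 mm/s


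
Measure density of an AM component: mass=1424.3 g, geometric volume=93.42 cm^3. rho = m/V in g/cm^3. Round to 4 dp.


rho = 1424.3 / 93.42 = 15.2462 g/cm^3


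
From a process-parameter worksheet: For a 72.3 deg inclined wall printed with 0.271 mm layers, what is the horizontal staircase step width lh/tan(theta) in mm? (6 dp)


step = 0.271 / tan(72.3) = 0.086487 mm


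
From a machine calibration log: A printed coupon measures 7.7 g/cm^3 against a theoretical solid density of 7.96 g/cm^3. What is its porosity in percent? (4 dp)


Porosity = (1-7.7/7.96)*100 = 3.2663 %


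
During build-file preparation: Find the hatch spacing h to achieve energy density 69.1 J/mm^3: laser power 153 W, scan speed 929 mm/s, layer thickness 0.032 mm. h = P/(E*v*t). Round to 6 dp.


h = 153 / (69.1*929*0.032) = 0.074481 mm


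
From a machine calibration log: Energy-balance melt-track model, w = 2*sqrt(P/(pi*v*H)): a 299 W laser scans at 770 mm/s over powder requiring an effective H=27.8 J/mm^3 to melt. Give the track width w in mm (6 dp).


w = 2*sqrt(299/(pi*770*27.8)) = 0.133359 mm


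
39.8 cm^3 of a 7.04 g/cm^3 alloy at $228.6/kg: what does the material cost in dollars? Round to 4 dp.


Mass = 39.8*7.04/1000 = 0.280192 kg
Cost = 0.280192 * 228.6 = 64.0519 $


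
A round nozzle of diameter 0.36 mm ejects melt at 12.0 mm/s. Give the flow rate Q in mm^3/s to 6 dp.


A = pi*(0.36/2)^2 = 0.1017876 mm^2
Q = 0.1017876 * 12.0 = 1.221451 mm^3/s


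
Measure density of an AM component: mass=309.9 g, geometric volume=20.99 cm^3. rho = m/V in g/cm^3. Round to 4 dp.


rho = 309.9 / 20.99 = 14.7642 g/cm^3


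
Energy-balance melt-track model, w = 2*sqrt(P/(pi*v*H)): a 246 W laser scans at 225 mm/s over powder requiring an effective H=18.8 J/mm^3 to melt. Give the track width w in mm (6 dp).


w = 2*sqrt(246/(pi*225*18.8)) = 0.272115 mm


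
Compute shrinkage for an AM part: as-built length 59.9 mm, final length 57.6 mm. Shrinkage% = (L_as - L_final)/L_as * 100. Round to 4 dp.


Shrinkage = ((59.9-57.6)/59.9)*100 = 3.8397 %


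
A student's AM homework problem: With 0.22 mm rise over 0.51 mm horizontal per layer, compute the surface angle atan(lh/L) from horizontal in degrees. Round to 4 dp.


angle = atan(0.22/0.51) = 23.334 degrees


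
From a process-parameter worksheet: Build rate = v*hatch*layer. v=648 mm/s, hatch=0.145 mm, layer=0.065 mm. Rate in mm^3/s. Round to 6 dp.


Rate = 648 * 0.145 * 0.065 = 6.1074 mm^3/s


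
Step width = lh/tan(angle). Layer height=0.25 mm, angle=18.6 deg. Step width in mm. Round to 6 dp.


step = 0.25 / tan(18.6) = 0.74286 mm


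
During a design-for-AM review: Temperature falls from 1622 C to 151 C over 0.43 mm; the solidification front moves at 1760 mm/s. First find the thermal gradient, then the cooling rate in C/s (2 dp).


G = (1622-151)/0.43 = 3420.93023256 C/mm
CR = 3420.93023256 * 1760 = 6020837.21 C/s


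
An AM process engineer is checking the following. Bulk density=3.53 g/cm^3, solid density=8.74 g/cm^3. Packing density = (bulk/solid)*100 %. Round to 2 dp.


Packing = (3.53/8.74)*100 = 40.39 %


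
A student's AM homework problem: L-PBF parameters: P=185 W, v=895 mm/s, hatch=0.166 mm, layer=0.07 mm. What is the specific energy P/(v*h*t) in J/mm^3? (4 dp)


Build rate = 895 * 0.166 * 0.07 = 10.3999 mm^3/s
SE = 185 / 10.3999 = 17.7886 J/mm^3


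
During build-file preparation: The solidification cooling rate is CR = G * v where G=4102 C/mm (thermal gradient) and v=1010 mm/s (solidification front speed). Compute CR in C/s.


CR = 4102 * 1010 = 4143020 C/s


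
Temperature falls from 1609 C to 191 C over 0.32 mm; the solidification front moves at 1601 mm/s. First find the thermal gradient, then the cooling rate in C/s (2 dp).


G = (1609-191)/0.32 = 4431.25 C/mm
CR = 4431.25 * 1601 = 7094431.25 C/s


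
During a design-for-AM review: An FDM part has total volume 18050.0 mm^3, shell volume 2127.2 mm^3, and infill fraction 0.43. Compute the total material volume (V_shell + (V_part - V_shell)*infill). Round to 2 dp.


V_infill = (18050.0 - 2127.2) * 0.43 = 6846.8
V_total = 2127.2 + 6846.8 = 8974.0 mm^3


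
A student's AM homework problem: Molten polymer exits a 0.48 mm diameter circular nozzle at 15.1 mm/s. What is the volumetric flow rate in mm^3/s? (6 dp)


A = pi*(0.48/2)^2 = 0.18095574 mm^2
Q = 0.18095574 * 15.1 = 2.732432 mm^3/s


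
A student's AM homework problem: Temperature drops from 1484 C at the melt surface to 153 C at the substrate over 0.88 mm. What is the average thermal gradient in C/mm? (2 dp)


G = (1484-153)/0.88 = 1512.5 C/mm


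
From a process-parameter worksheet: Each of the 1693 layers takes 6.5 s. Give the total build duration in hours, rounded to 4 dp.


t = 1693 * 6.5 / 3600 = 3.0568 hrs


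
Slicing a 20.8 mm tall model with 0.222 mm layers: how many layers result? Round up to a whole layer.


Layers = ceil(20.8/0.222) = 94


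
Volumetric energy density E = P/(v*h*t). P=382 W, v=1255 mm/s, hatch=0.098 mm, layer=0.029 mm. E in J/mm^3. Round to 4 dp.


E = 382 / (1255*0.098*0.029) = 107.1015 J/mm^3


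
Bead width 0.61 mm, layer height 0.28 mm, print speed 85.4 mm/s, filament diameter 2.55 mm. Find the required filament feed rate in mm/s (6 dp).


Q = 0.61 * 0.28 * 85.4 = 14.58632 mm^3/s
A_fil = pi*(2.55/2)^2 = 5.10705156 mm^2
v_feed = 14.58632 / 5.10705156 = 2.856114 mm/s


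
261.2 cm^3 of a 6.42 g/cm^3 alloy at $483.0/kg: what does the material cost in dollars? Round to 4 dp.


Mass = 261.2*6.42/1000 = 1.676904 kg
Cost = 1.676904 * 483.0 = 809.9446 $


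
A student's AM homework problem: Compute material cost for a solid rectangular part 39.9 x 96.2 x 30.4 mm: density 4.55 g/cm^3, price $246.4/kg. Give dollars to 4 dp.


V = 39.9 * 96.2 * 30.4 = 116686.752 mm^3 = 116.686752 cm^3
Mass = 116.686752 * 4.55 / 1000 = 0.53092472 kg
Cost = 0.53092472 * 246.4 = 130.8199 $


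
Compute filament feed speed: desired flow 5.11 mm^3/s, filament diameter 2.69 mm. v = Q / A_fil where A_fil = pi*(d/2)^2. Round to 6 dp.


A = pi*(2.69/2)^2 = 5.68322
v = 5.11 / 5.68322 = 0.899138 mm/s


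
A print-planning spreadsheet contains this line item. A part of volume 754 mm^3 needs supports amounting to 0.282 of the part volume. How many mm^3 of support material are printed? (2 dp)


V_support = 754 * 0.282 = 212.63 mm^3


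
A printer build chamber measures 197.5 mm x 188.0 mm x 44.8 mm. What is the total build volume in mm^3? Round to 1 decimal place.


V = 197.5 * 188.0 * 44.8 = 1663424.0 mm^3


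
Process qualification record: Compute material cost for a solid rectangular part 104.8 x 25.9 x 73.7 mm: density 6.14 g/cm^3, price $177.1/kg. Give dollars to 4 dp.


V = 104.8 * 25.9 * 73.7 = 200045.384 mm^3 = 200.045384 cm^3
Mass = 200.045384 * 6.14 / 1000 = 1.22827866 kg
Cost = 1.22827866 * 177.1 = 217.5282 $


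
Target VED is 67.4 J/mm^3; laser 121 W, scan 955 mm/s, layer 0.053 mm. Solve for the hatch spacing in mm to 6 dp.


h = 121 / (67.4*955*0.053) = 0.035469 mm


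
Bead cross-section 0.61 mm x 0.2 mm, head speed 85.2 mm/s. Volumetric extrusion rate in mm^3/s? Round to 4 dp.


Rate = 0.61 * 0.2 * 85.2 = 10.3944 mm^3/s


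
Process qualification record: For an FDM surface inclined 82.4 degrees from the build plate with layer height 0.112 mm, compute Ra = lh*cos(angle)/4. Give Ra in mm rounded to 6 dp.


Ra = 0.112 * cos(82.4) / 4 = 0.003703 mm


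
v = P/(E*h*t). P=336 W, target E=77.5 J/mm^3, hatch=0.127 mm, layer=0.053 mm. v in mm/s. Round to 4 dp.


v = 336 / (77.5*0.127*0.053) = 644.1069 mm/s


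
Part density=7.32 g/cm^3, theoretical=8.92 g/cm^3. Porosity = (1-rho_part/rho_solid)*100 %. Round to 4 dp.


Porosity = (1-7.32/8.92)*100 = 17.9372 %


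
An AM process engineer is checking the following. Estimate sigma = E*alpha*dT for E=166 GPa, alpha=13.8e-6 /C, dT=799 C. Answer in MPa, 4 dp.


sigma = 166*1000 * 13.8e-6 * 799 = 1830.3492 MPa


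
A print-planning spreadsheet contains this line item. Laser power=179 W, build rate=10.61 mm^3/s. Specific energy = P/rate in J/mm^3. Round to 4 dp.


SE = 179 / 10.61 = 16.8709 J/mm^3


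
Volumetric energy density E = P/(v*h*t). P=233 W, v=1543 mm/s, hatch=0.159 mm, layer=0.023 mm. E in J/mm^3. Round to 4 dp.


E = 233 / (1543*0.159*0.023) = 41.2919 J/mm^3


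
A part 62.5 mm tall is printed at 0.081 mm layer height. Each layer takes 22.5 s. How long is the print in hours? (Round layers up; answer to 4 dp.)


Layers = ceil(62.5/0.081) = 772
t = 772 * 22.5 / 3600 = 4.825 hrs


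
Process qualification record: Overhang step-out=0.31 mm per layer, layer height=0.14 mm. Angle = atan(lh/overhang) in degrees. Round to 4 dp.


angle = atan(0.14/0.31) = 24.3045 degrees


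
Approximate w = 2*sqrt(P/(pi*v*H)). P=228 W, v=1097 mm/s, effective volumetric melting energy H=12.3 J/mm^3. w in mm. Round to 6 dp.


w = 2*sqrt(228/(pi*1097*12.3)) = 0.146679 mm


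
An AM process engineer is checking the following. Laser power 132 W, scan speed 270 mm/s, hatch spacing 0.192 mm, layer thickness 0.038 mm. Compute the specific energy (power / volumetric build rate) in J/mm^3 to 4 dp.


Build rate = 270 * 0.192 * 0.038 = 1.96992 mm^3/s
SE = 132 / 1.96992 = 67.0078 J/mm^3


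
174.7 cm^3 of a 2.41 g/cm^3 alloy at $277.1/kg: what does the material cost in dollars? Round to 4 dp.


Mass = 174.7*2.41/1000 = 0.421027 kg
Cost = 0.421027 * 277.1 = 116.6666 $


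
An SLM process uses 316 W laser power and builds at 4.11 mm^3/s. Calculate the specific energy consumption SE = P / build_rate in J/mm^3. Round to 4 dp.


SE = 316 / 4.11 = 76.8856 J/mm^3


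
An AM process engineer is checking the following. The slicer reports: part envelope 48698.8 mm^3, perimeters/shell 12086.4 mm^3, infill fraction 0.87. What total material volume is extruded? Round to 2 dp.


V_infill = (48698.8 - 12086.4) * 0.87 = 31852.79
V_total = 12086.4 + 31852.79 = 43939.19 mm^3


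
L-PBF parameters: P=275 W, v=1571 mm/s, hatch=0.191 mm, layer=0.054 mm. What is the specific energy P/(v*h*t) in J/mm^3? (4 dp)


Build rate = 1571 * 0.191 * 0.054 = 16.203294 mm^3/s
SE = 275 / 16.203294 = 16.9719 J/mm^3


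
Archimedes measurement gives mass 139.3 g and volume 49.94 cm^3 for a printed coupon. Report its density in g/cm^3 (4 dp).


rho = 139.3 / 49.94 = 2.7893 g/cm^3


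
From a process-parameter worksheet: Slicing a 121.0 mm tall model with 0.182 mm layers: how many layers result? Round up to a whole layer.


Layers = ceil(121.0/0.182) = 665


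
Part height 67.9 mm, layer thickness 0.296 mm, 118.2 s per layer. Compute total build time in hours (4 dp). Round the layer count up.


Layers = ceil(67.9/0.296) = 230
t = 230 * 118.2 / 3600 = 7.5517 hrs


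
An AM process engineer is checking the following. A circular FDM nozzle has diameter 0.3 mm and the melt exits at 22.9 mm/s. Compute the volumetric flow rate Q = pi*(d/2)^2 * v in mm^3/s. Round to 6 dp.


A = pi*(0.3/2)^2 = 0.07068583 mm^2
Q = 0.07068583 * 22.9 = 1.618706 mm^3/s


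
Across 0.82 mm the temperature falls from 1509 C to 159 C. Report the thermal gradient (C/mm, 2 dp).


G = (1509-159)/0.82 = 1646.34 C/mm


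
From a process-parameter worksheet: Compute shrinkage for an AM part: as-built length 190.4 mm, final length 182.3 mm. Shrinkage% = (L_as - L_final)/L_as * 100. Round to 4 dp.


Shrinkage = ((190.4-182.3)/190.4)*100 = 4.2542 %


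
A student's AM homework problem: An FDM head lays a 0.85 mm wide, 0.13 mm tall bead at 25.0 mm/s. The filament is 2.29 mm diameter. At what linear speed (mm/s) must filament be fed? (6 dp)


Q = 0.85 * 0.13 * 25.0 = 2.7625 mm^3/s
A_fil = pi*(2.29/2)^2 = 4.11870651 mm^2
v_feed = 2.7625 / 4.11870651 = 0.67072 mm/s


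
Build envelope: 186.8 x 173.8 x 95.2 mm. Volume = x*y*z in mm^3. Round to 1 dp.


V = 186.8 * 173.8 * 95.2 = 3090748.0 mm^3


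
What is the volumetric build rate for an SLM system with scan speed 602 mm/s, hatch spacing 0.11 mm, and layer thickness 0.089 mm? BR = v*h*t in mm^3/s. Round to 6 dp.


Rate = 602 * 0.11 * 0.089 = 5.89358 mm^3/s


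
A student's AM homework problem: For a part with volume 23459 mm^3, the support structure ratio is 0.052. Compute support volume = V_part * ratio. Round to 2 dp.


V_support = 23459 * 0.052 = 1219.87 mm^3


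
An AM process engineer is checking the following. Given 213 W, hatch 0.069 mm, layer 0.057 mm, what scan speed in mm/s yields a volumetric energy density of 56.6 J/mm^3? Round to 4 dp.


v = 213 / (56.6*0.069*0.057) = 956.8398 mm/s


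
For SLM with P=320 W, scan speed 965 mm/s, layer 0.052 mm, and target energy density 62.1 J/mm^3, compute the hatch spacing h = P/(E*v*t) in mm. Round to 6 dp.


h = 320 / (62.1*965*0.052) = 0.10269 mm


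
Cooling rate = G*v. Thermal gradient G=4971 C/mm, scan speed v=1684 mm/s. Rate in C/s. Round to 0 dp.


CR = 4971 * 1684 = 8371164 C/s


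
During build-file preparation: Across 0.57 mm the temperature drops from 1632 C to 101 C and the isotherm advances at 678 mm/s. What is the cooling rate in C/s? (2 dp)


G = (1632-101)/0.57 = 2685.96491228 C/mm
CR = 2685.96491228 * 678 = 1821084.21 C/s


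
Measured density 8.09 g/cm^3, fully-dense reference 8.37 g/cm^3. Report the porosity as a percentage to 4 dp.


Porosity = (1-8.09/8.37)*100 = 3.3453 %


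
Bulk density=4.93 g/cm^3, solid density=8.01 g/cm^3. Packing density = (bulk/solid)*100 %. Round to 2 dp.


Packing = (4.93/8.01)*100 = 61.55 %


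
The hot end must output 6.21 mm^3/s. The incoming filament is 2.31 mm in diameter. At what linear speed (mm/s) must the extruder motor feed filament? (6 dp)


A = pi*(2.31/2)^2 = 4.190963
v = 6.21 / 4.190963 = 1.48176 mm/s


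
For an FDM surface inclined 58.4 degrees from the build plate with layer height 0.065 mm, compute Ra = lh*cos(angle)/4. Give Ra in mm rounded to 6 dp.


Ra = 0.065 * cos(58.4) / 4 = 0.008515 mm


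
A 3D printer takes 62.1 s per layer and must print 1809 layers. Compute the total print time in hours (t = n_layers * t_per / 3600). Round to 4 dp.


t = 1809 * 62.1 / 3600 = 31.2053 hrs


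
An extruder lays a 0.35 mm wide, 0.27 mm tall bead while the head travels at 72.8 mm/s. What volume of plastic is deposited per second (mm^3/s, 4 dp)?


Rate = 0.35 * 0.27 * 72.8 = 6.8796 mm^3/s


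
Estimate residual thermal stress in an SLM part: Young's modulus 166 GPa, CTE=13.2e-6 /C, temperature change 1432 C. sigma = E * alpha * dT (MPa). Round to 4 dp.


sigma = 166*1000 * 13.2e-6 * 1432 = 3137.7984 MPa


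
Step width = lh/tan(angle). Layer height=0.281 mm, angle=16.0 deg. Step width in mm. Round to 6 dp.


step = 0.281 / tan(16.0) = 0.979963 mm


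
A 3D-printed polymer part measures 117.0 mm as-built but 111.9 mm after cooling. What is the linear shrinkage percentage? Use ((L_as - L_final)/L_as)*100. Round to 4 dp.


Shrinkage = ((117.0-111.9)/117.0)*100 = 4.359 %


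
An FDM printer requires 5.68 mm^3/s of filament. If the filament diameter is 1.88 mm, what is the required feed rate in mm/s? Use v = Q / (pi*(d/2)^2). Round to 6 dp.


A = pi*(1.88/2)^2 = 2.775911
v = 5.68 / 2.775911 = 2.046175 mm/s


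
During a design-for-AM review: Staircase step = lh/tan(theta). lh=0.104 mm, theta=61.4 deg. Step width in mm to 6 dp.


step = 0.104 / tan(61.4) = 0.056703 mm


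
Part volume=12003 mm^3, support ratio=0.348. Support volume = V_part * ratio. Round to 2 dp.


V_support = 12003 * 0.348 = 4177.04 mm^3


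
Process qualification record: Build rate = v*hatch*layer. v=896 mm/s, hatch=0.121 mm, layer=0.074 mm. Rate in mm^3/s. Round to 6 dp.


Rate = 896 * 0.121 * 0.074 = 8.022784 mm^3/s


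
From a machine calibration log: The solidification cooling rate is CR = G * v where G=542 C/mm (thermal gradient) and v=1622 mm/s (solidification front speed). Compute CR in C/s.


CR = 542 * 1622 = 879124 C/s


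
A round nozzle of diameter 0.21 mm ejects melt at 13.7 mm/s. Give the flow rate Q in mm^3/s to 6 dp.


A = pi*(0.21/2)^2 = 0.03463606 mm^2
Q = 0.03463606 * 13.7 = 0.474514 mm^3/s


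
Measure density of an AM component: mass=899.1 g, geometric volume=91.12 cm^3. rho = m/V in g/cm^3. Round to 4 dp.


rho = 899.1 / 91.12 = 9.8672 g/cm^3


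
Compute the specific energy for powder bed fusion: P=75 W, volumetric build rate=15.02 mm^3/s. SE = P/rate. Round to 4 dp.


SE = 75 / 15.02 = 4.9933 J/mm^3


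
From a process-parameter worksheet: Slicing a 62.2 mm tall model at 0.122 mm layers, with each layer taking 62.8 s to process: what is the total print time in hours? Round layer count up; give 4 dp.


Layers = ceil(62.2/0.122) = 510
t = 510 * 62.8 / 3600 = 8.8967 hrs


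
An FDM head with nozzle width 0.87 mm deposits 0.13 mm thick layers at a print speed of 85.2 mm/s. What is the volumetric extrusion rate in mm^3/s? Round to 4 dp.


Rate = 0.87 * 0.13 * 85.2 = 9.6361 mm^3/s


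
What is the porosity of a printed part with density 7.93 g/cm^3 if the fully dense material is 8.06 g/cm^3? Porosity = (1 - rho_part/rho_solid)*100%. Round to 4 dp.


Porosity = (1-7.93/8.06)*100 = 1.6129 %


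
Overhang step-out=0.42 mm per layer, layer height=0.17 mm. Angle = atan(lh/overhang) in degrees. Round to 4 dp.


angle = atan(0.17/0.42) = 22.0362 degrees


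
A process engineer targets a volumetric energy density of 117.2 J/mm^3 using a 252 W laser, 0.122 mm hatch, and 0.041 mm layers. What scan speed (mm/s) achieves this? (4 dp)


v = 252 / (117.2*0.122*0.041) = 429.8622 mm/s


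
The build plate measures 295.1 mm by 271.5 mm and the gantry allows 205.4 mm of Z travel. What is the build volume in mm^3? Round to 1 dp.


V = 295.1 * 271.5 * 205.4 = 16456576.1 mm^3


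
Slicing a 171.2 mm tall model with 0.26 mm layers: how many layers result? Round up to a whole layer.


Layers = ceil(171.2/0.26) = 659


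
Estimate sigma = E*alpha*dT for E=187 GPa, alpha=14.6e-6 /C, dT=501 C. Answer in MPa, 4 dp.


sigma = 187*1000 * 14.6e-6 * 501 = 1367.8302 MPa


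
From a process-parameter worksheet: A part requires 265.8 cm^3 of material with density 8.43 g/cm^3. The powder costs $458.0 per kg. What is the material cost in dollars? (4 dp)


Mass = 265.8*8.43/1000 = 2.240694 kg
Cost = 2.240694 * 458.0 = 1026.2379 $


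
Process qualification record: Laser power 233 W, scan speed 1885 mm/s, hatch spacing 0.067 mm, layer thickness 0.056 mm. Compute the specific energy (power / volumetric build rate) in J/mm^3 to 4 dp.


Build rate = 1885 * 0.067 * 0.056 = 7.07252 mm^3/s
SE = 233 / 7.07252 = 32.9444 J/mm^3


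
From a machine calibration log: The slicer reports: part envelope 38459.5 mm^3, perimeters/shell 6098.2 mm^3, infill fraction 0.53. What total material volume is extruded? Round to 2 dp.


V_infill = (38459.5 - 6098.2) * 0.53 = 17151.49
V_total = 6098.2 + 17151.49 = 23249.69 mm^3


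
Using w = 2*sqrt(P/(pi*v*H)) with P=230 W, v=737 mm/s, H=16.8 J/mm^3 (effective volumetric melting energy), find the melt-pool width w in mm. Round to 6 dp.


w = 2*sqrt(230/(pi*737*16.8)) = 0.153791 mm


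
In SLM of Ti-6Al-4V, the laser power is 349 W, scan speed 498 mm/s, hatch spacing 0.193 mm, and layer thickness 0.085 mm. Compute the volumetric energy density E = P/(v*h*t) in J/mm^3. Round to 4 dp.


E = 349 / (498*0.193*0.085) = 42.7189 J/mm^3


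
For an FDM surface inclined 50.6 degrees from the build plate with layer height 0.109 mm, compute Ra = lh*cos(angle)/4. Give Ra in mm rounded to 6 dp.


Ra = 0.109 * cos(50.6) / 4 = 0.017296 mm


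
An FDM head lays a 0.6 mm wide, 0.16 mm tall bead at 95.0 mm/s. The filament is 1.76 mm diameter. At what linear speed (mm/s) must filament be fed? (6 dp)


Q = 0.6 * 0.16 * 95.0 = 9.12 mm^3/s
A_fil = pi*(1.76/2)^2 = 2.43284935 mm^2
v_feed = 9.12 / 2.43284935 = 3.748691 mm/s


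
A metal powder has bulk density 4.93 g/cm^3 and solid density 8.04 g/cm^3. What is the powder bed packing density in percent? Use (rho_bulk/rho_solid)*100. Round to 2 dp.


Packing = (4.93/8.04)*100 = 61.32 %


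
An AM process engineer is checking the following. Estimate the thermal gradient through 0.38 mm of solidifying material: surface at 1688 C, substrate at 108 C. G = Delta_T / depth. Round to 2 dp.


G = (1688-108)/0.38 = 4157.89 C/mm


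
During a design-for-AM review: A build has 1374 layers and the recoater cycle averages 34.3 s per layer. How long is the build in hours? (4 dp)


t = 1374 * 34.3 / 3600 = 13.0912 hrs


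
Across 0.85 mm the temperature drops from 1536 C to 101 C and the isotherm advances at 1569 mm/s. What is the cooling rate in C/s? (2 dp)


G = (1536-101)/0.85 = 1688.23529412 C/mm
CR = 1688.23529412 * 1569 = 2648841.18 C/s


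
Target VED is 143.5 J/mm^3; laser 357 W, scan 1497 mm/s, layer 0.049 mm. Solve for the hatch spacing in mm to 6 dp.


h = 357 / (143.5*1497*0.049) = 0.033916 mm


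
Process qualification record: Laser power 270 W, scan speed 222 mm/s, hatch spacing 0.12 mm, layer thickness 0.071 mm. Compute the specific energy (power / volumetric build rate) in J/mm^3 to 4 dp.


Build rate = 222 * 0.12 * 0.071 = 1.89144 mm^3/s
SE = 270 / 1.89144 = 142.7484 J/mm^3


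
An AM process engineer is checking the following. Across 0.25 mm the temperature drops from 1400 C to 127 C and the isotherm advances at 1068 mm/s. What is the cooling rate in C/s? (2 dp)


G = (1400-127)/0.25 = 5092.0 C/mm
CR = 5092.0 * 1068 = 5438256.0 C/s


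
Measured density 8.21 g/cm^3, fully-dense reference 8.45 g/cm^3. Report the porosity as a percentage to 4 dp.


Porosity = (1-8.21/8.45)*100 = 2.8402 %


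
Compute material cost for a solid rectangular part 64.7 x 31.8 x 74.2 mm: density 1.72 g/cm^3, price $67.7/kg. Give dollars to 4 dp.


V = 64.7 * 31.8 * 74.2 = 152663.532 mm^3 = 152.663532 cm^3
Mass = 152.663532 * 1.72 / 1000 = 0.26258128 kg
Cost = 0.26258128 * 67.7 = 17.7768 $


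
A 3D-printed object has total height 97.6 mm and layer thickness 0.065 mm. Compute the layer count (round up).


Layers = ceil(97.6/0.065) = 1502


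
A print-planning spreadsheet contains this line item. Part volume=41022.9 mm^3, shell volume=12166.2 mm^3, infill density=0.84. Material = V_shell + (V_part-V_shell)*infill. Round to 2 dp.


V_infill = (41022.9 - 12166.2) * 0.84 = 24239.63
V_total = 12166.2 + 24239.63 = 36405.83 mm^3


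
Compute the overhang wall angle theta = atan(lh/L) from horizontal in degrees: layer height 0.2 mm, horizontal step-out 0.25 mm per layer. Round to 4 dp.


angle = atan(0.2/0.25) = 38.6598 degrees


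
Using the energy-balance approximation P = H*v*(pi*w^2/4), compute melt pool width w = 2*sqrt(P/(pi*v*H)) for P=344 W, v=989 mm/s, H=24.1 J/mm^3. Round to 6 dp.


w = 2*sqrt(344/(pi*989*24.1)) = 0.135559 mm


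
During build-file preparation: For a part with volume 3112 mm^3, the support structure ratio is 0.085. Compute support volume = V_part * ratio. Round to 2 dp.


V_support = 3112 * 0.085 = 264.52 mm^3


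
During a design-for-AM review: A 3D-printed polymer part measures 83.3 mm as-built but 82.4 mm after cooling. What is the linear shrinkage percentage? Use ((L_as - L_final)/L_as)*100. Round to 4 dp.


Shrinkage = ((83.3-82.4)/83.3)*100 = 1.0804 %


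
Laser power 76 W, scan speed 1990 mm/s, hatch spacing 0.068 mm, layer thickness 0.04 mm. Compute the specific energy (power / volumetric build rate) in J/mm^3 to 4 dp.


Build rate = 1990 * 0.068 * 0.04 = 5.4128 mm^3/s
SE = 76 / 5.4128 = 14.0408 J/mm^3


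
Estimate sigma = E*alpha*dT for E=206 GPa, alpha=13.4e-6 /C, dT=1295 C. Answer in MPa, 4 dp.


sigma = 206*1000 * 13.4e-6 * 1295 = 3574.718 MPa


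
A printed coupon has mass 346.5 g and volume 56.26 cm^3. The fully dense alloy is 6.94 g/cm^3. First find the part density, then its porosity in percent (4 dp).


rho_part = 346.5 / 56.26 = 6.15890508 g/cm^3
Porosity = (1 - 6.15890508/6.94)*100 = 11.255 %


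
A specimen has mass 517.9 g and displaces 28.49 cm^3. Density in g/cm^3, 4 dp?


rho = 517.9 / 28.49 = 18.1783 g/cm^3


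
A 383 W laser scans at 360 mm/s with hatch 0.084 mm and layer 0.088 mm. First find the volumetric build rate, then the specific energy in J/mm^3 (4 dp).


Build rate = 360 * 0.084 * 0.088 = 2.66112 mm^3/s
SE = 383 / 2.66112 = 143.9244 J/mm^3


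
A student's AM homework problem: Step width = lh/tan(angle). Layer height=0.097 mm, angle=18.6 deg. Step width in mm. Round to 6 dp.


step = 0.097 / tan(18.6) = 0.28823 mm


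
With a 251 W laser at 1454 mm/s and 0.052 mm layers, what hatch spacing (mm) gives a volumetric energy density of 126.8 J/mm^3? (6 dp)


h = 251 / (126.8*1454*0.052) = 0.026181 mm


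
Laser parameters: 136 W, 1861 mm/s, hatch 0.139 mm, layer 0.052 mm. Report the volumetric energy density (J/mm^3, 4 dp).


E = 136 / (1861*0.139*0.052) = 10.1105 J/mm^3


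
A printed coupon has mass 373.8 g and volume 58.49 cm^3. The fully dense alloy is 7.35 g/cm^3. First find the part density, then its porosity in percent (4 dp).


rho_part = 373.8 / 58.49 = 6.39083604 g/cm^3
Porosity = (1 - 6.39083604/7.35)*100 = 13.0498 %


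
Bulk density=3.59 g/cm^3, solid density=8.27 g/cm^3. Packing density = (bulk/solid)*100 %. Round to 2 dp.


Packing = (3.59/8.27)*100 = 43.41 %


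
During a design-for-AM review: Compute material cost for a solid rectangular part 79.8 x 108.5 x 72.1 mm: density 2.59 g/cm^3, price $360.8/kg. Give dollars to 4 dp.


V = 79.8 * 108.5 * 72.1 = 624263.43 mm^3 = 624.26343 cm^3
Mass = 624.26343 * 2.59 / 1000 = 1.61684228 kg
Cost = 1.61684228 * 360.8 = 583.3567 $


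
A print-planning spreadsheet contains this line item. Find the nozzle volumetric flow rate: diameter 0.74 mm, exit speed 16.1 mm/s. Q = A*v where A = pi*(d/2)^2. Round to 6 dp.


A = pi*(0.74/2)^2 = 0.43008403 mm^2
Q = 0.43008403 * 16.1 = 6.924353 mm^3/s


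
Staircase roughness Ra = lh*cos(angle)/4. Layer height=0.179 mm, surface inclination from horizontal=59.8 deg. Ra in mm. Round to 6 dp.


Ra = 0.179 * cos(59.8) / 4 = 0.02251 mm


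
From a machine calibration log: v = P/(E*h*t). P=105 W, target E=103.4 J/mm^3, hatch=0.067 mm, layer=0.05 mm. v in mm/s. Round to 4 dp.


v = 105 / (103.4*0.067*0.05) = 303.1265 mm/s
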